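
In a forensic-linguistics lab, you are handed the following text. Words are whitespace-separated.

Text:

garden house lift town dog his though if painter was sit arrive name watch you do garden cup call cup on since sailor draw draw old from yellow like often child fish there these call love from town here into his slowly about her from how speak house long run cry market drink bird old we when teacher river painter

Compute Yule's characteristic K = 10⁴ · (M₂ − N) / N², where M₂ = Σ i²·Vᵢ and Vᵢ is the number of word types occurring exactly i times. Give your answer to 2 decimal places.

66.67

Frequencies: from:3, garden:2, house:2, town:2, his:2, painter:2, cup:2, call:2, draw:2, old:2, lift:1, dog:1, though:1, if:1, was:1, sit:1, arrive:1, name:1, watch:1, you:1, … (29 more, each freq 1)
N = 60. Frequency spectrum: V_1=39, V_2=9, V_3=1
M₂ = 1²·39 + 2²·9 + 3²·1 = 84
K = 10000 × (84 − 60) / 60² = 66.67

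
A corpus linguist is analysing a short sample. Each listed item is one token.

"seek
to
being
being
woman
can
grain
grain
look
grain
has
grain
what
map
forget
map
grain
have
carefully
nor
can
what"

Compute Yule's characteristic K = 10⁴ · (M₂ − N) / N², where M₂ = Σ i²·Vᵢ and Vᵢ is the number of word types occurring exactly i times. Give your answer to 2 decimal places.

Frequencies: grain:5, being:2, can:2, what:2, map:2, seek:1, to:1, woman:1, look:1, has:1, forget:1, have:1, carefully:1, nor:1
N = 22. Frequency spectrum: V_1=9, V_2=4, V_5=1
M₂ = 1²·9 + 2²·4 + 5²·1 = 50
K = 10000 × (50 − 22) / 22² = 578.51

578.51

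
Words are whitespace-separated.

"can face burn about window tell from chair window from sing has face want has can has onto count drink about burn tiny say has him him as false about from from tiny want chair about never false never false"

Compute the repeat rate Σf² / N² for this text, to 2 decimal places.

Frequencies: about:4, from:4, has:4, false:3, can:2, face:2, burn:2, window:2, chair:2, want:2, tiny:2, him:2, never:2, tell:1, sing:1, onto:1, count:1, drink:1, say:1, as:1
Σf² = 100; N² = 1600
Repeat rate = 100 / 1600 = 0.06

0.06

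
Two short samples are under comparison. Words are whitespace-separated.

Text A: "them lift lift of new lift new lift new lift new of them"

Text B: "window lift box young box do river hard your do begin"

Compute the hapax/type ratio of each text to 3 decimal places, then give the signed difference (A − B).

-0.778

A: hapax=0, V=4, ratio=0.000
B: hapax=7, V=9, ratio=0.778
Difference = 0.000 − 0.778 = -0.778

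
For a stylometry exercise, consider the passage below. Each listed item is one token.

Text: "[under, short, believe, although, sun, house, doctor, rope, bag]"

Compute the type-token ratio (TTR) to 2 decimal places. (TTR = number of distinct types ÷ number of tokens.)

1.00

N = 9 tokens, V = 9 types.
TTR = V / N = 9 / 9 = 1.00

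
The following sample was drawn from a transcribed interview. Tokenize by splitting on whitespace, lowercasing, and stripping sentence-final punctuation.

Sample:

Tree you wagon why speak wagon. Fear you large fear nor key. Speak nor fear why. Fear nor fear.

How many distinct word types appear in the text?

9

Distinct types: {fear, key, large, nor, speak, tree, wagon, why, you}
V = 9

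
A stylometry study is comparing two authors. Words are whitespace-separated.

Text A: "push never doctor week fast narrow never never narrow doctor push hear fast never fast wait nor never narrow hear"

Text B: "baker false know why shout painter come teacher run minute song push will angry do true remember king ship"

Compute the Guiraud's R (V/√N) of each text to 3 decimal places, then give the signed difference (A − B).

A: V=9, N=20, R=2.012
B: V=19, N=19, R=4.359
Difference = 2.012 − 4.359 = -2.347

-2.347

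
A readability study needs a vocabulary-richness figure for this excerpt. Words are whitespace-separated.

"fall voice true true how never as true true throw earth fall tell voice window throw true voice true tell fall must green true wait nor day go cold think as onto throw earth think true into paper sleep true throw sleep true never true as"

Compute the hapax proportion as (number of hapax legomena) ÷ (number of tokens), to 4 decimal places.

0.2609

Frequencies: true:11, throw:4, fall:3, voice:3, as:3, never:2, earth:2, tell:2, think:2, sleep:2, how:1, window:1, must:1, green:1, wait:1, nor:1, day:1, go:1, cold:1, onto:1, … (2 more, each freq 1)
Hapax count = 12; token count = 46.
Ratio = 12 / 46 = 0.2609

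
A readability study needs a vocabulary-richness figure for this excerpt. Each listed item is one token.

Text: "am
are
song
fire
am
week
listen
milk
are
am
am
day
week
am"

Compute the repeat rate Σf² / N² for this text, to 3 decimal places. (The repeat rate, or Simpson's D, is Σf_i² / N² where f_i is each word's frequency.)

Frequencies: am:5, are:2, week:2, song:1, fire:1, listen:1, milk:1, day:1
Σf² = 38; N² = 196
Repeat rate = 38 / 196 = 0.194

0.194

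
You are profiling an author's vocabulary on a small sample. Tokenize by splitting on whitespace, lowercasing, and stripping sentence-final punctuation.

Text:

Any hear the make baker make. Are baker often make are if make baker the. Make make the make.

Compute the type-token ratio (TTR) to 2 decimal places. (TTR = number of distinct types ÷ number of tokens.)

N = 19 tokens, V = 8 types.
TTR = V / N = 8 / 19 = 0.42

0.42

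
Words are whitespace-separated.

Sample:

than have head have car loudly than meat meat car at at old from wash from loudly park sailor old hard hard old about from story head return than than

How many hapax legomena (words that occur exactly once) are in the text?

Frequencies: than:4, old:3, from:3, have:2, head:2, car:2, loudly:2, meat:2, at:2, hard:2, wash:1, park:1, sailor:1, about:1, story:1, return:1
Hapax (freq=1): about, park, return, sailor, story, wash

6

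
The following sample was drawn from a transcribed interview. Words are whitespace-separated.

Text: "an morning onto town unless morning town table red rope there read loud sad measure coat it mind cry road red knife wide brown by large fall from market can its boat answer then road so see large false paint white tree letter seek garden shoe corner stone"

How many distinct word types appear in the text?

43

Distinct types: {an, answer, boat, brown, by, can, coat, corner, cry, fall, false, from, garden, it, its, knife, large, letter, loud, market, measure, mind, morning, onto, paint, read, red, road, rope, sad, see, seek, shoe, so, stone, table, then, there, town, tree, unless, white, wide}
V = 43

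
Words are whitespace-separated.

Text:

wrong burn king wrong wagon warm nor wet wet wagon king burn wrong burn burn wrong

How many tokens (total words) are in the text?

Tokens: wrong, burn, king, wrong, wagon, warm, nor, wet, wet, wagon, king, burn, wrong, burn, burn, wrong
N = 16

16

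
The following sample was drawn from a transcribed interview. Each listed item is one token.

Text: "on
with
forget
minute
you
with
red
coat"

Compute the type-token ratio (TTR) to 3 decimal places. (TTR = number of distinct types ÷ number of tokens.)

N = 8 tokens, V = 7 types.
TTR = V / N = 7 / 8 = 0.875

0.875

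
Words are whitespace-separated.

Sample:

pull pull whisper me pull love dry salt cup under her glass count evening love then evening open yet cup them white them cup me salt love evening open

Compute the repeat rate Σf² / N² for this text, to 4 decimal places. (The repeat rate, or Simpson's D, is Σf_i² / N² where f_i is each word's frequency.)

Frequencies: pull:3, love:3, cup:3, evening:3, me:2, salt:2, open:2, them:2, whisper:1, dry:1, under:1, her:1, glass:1, count:1, then:1, yet:1, white:1
Σf² = 61; N² = 841
Repeat rate = 61 / 841 = 0.0725

0.0725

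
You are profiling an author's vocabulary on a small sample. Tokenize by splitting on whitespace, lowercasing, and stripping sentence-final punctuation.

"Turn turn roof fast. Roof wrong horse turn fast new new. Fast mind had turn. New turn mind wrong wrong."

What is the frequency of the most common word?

Frequencies: turn:5, fast:3, wrong:3, new:3, roof:2, mind:2, horse:1, had:1
Most common: 'turn' with frequency 5.

5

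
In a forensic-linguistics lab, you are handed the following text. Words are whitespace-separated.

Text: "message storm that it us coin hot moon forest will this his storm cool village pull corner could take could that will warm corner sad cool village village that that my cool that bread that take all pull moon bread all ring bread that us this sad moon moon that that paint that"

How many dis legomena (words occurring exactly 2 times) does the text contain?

Frequencies: that:10, moon:4, cool:3, village:3, bread:3, storm:2, us:2, will:2, this:2, pull:2, corner:2, could:2, take:2, sad:2, all:2, message:1, it:1, coin:1, hot:1, forest:1, … (5 more, each freq 1)
Words with frequency 2: all, corner, could, pull, sad, storm, take, this, us, will

10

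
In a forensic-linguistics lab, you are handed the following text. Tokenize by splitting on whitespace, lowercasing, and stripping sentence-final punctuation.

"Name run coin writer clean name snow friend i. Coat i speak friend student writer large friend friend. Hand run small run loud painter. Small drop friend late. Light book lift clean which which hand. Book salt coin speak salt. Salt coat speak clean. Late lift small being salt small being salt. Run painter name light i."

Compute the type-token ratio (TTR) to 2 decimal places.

N = 57 tokens, V = 24 types.
TTR = V / N = 24 / 57 = 0.42

0.42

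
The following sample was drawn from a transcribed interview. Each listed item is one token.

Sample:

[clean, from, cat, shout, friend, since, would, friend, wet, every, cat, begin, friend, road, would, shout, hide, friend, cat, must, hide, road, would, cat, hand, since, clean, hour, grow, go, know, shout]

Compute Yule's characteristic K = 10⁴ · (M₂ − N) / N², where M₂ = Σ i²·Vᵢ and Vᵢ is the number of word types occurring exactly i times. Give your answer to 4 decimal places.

429.6875

Frequencies: cat:4, friend:4, shout:3, would:3, clean:2, since:2, road:2, hide:2, from:1, wet:1, every:1, begin:1, must:1, hand:1, hour:1, grow:1, go:1, know:1
N = 32. Frequency spectrum: V_1=10, V_2=4, V_3=2, V_4=2
M₂ = 1²·10 + 2²·4 + 3²·2 + 4²·2 = 76
K = 10000 × (76 − 32) / 32² = 429.6875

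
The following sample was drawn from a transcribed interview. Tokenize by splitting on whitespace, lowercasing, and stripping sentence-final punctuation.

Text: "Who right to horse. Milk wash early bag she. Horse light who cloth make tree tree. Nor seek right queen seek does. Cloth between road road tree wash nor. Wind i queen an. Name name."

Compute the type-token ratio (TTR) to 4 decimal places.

N = 35 tokens, V = 23 types.
TTR = V / N = 23 / 35 = 0.6571

0.6571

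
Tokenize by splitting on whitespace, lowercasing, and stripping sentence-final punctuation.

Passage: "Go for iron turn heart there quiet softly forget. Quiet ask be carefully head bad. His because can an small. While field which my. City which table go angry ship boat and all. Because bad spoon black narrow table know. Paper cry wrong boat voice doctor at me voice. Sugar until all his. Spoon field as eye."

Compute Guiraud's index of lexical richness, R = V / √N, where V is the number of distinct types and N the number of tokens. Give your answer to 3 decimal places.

N = 57, V = 45.
√N = 7.549834
R = 45 / 7.549834 = 5.960

5.960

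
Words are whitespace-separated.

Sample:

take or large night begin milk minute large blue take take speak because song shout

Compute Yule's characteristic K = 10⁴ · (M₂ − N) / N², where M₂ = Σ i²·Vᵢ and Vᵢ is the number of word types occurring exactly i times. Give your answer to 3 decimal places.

Frequencies: take:3, large:2, or:1, night:1, begin:1, milk:1, minute:1, blue:1, speak:1, because:1, song:1, shout:1
N = 15. Frequency spectrum: V_1=10, V_2=1, V_3=1
M₂ = 1²·10 + 2²·1 + 3²·1 = 23
K = 10000 × (23 − 15) / 15² = 355.556

355.556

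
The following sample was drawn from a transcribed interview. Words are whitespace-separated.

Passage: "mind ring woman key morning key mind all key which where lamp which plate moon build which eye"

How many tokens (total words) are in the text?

18

Tokens: mind, ring, woman, key, morning, key, mind, all, key, which, where, lamp, which, plate, moon, build, which, eye
N = 18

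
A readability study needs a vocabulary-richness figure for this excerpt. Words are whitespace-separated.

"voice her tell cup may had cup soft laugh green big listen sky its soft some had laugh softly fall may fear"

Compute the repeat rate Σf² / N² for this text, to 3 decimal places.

0.066

Frequencies: cup:2, may:2, had:2, soft:2, laugh:2, voice:1, her:1, tell:1, green:1, big:1, listen:1, sky:1, its:1, some:1, softly:1, fall:1, fear:1
Σf² = 32; N² = 484
Repeat rate = 32 / 484 = 0.066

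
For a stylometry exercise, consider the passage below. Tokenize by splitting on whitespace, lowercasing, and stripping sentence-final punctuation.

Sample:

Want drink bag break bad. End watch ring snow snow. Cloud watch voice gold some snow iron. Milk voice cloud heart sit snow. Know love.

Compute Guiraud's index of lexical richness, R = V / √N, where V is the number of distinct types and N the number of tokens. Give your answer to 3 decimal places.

3.800

N = 25, V = 19.
√N = 5.000000
R = 19 / 5.000000 = 3.800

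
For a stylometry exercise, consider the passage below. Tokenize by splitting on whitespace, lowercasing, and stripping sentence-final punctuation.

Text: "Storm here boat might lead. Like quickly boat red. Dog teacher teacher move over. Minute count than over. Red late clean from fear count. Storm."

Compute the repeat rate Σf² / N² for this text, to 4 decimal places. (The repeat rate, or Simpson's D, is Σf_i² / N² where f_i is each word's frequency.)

Frequencies: storm:2, boat:2, red:2, teacher:2, over:2, count:2, here:1, might:1, lead:1, like:1, quickly:1, dog:1, move:1, minute:1, than:1, late:1, clean:1, from:1, fear:1
Σf² = 37; N² = 625
Repeat rate = 37 / 625 = 0.0592

0.0592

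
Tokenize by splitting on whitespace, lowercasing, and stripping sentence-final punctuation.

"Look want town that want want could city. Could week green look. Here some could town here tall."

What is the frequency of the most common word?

3

Frequencies: want:3, could:3, look:2, town:2, here:2, that:1, city:1, week:1, green:1, some:1, tall:1
Most common: 'want' with frequency 3.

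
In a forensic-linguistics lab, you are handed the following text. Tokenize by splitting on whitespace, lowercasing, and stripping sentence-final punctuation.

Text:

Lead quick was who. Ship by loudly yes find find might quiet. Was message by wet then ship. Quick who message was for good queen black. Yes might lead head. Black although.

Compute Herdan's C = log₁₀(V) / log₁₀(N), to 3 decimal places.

N = 32, V = 20.
log₁₀(V) = 1.301030, log₁₀(N) = 1.505150
C = 1.301030 / 1.505150 = 0.864

0.864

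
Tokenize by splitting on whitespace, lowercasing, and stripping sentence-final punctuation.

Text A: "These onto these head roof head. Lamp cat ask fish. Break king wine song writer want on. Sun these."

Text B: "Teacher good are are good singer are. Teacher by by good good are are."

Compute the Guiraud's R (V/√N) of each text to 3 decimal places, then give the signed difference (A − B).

A: V=16, N=19, R=3.671
B: V=5, N=14, R=1.336
Difference = 3.671 − 1.336 = 2.335

2.335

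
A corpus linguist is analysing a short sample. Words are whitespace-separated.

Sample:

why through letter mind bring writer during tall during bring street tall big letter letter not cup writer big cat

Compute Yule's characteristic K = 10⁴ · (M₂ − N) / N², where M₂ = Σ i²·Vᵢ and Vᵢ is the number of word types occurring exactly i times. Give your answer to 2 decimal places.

Frequencies: letter:3, bring:2, writer:2, during:2, tall:2, big:2, why:1, through:1, mind:1, street:1, not:1, cup:1, cat:1
N = 20. Frequency spectrum: V_1=7, V_2=5, V_3=1
M₂ = 1²·7 + 2²·5 + 3²·1 = 36
K = 10000 × (36 − 20) / 20² = 400.00

400.00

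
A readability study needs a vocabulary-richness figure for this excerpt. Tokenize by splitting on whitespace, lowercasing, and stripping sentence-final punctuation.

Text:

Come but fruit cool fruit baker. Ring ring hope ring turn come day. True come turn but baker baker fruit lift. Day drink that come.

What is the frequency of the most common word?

Frequencies: come:4, fruit:3, baker:3, ring:3, but:2, turn:2, day:2, cool:1, hope:1, true:1, lift:1, drink:1, that:1
Most common: 'come' with frequency 4.

4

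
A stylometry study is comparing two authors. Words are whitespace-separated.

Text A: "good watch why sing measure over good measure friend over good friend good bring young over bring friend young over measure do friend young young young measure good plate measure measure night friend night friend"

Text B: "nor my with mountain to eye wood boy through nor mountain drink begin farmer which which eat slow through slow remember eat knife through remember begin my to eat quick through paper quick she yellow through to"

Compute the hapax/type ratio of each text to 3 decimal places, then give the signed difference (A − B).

A: hapax=5, V=12, ratio=0.417
B: hapax=10, V=21, ratio=0.476
Difference = 0.417 − 0.476 = -0.059

-0.059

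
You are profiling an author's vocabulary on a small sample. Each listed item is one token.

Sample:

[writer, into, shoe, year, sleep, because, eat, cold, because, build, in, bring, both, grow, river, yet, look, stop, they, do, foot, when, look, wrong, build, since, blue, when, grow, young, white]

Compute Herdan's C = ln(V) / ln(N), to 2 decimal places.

N = 31, V = 26.
ln(V) = 3.258097, ln(N) = 3.433987
C = 3.258097 / 3.433987 = 0.95

0.95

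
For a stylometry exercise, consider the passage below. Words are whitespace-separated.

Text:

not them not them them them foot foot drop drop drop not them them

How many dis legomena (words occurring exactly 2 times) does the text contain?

1

Frequencies: them:6, not:3, drop:3, foot:2
Words with frequency 2: foot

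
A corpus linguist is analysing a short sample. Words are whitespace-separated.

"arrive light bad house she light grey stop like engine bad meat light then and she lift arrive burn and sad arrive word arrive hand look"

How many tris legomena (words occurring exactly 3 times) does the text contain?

1

Frequencies: arrive:4, light:3, bad:2, she:2, and:2, house:1, grey:1, stop:1, like:1, engine:1, meat:1, then:1, lift:1, burn:1, sad:1, word:1, hand:1, look:1
Words with frequency 3: light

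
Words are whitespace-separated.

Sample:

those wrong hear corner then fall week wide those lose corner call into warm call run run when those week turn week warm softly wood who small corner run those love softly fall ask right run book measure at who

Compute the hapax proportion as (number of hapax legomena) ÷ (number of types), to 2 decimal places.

Frequencies: those:4, run:4, corner:3, week:3, fall:2, call:2, warm:2, softly:2, who:2, wrong:1, hear:1, then:1, wide:1, lose:1, into:1, when:1, turn:1, wood:1, small:1, love:1, … (5 more, each freq 1)
Hapax count = 16; type count = 25.
Ratio = 16 / 25 = 0.64

0.64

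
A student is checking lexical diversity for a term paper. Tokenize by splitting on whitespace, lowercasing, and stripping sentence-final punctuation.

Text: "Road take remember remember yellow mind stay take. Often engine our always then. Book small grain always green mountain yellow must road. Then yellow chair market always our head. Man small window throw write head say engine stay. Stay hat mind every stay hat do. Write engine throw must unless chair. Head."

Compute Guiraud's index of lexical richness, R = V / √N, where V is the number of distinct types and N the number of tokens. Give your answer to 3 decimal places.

4.022

N = 52, V = 29.
√N = 7.211103
R = 29 / 7.211103 = 4.022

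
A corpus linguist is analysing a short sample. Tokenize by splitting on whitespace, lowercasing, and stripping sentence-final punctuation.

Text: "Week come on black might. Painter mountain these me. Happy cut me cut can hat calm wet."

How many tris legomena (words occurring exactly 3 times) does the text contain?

0

Frequencies: me:2, cut:2, week:1, come:1, on:1, black:1, might:1, painter:1, mountain:1, these:1, happy:1, can:1, hat:1, calm:1, wet:1
Words with frequency 3: (none)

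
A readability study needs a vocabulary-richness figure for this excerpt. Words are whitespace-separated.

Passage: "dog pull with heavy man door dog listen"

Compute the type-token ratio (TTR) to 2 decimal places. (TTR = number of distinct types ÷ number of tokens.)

0.88

N = 8 tokens, V = 7 types.
TTR = V / N = 7 / 8 = 0.88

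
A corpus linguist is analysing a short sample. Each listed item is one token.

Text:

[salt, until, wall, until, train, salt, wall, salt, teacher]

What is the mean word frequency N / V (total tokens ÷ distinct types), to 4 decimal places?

N = 9 tokens, V = 5 types.
Mean frequency = N / V = 9 / 5 = 1.8000

1.8000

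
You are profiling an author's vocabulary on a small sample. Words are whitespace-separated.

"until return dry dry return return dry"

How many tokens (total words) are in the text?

Tokens: until, return, dry, dry, return, return, dry
N = 7

7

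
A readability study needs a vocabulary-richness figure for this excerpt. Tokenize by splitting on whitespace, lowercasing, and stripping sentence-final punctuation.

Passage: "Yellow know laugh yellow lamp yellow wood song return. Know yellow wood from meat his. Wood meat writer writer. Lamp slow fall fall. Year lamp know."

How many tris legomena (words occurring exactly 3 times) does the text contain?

3

Frequencies: yellow:4, know:3, lamp:3, wood:3, meat:2, writer:2, fall:2, laugh:1, song:1, return:1, from:1, his:1, slow:1, year:1
Words with frequency 3: know, lamp, wood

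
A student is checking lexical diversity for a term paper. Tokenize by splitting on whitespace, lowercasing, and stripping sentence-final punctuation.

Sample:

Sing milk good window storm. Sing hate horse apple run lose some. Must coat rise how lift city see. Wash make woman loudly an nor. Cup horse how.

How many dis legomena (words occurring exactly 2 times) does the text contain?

Frequencies: sing:2, horse:2, how:2, milk:1, good:1, window:1, storm:1, hate:1, apple:1, run:1, lose:1, some:1, must:1, coat:1, rise:1, lift:1, city:1, see:1, wash:1, make:1, … (5 more, each freq 1)
Words with frequency 2: horse, how, sing

3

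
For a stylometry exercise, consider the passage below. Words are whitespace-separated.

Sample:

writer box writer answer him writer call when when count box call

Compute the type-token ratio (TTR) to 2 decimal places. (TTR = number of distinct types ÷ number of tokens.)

N = 12 tokens, V = 7 types.
TTR = V / N = 7 / 12 = 0.58

0.58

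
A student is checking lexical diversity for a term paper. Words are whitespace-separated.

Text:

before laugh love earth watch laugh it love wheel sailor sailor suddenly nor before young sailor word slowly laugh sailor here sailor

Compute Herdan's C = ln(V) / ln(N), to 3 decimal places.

N = 22, V = 14.
ln(V) = 2.639057, ln(N) = 3.091042
C = 2.639057 / 3.091042 = 0.854

0.854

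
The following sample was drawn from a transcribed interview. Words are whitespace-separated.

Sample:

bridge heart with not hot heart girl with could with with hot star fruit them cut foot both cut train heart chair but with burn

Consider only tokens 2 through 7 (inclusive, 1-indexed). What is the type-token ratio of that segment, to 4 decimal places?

0.8333

Segment tokens 2–7: heart, with, not, hot, heart, girl
Segment N = 6, segment V = 5.
TTR = 5 / 6 = 0.8333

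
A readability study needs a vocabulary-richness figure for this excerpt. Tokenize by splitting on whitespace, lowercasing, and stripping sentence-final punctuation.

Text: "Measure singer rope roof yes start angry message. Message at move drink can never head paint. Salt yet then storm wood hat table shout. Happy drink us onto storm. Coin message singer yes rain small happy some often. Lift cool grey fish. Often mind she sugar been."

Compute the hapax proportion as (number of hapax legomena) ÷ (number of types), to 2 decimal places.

Frequencies: message:3, singer:2, yes:2, drink:2, storm:2, happy:2, often:2, measure:1, rope:1, roof:1, start:1, angry:1, at:1, move:1, can:1, never:1, head:1, paint:1, salt:1, yet:1, … (19 more, each freq 1)
Hapax count = 32; type count = 39.
Ratio = 32 / 39 = 0.82

0.82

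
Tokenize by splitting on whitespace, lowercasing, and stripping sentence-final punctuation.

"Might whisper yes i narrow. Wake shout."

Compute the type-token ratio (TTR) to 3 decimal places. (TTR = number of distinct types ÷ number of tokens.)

N = 7 tokens, V = 7 types.
TTR = V / N = 7 / 7 = 1.000

1.000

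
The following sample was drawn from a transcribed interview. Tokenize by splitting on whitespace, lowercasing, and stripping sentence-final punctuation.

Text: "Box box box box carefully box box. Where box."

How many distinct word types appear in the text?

Distinct types: {box, carefully, where}
V = 3

3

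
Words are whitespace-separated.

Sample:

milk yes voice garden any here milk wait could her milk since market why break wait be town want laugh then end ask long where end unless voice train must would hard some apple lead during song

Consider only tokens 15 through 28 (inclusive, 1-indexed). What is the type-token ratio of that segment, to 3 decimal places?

Segment tokens 15–28: break, wait, be, town, want, laugh, then, end, ask, long, where, end, unless, voice
Segment N = 14, segment V = 13.
TTR = 13 / 14 = 0.929

0.929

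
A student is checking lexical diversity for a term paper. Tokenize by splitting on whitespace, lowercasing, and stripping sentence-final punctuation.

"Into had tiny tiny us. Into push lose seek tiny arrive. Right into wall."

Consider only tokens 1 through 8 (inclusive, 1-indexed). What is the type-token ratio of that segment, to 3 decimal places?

Segment tokens 1–8: into, had, tiny, tiny, us, into, push, lose
Segment N = 8, segment V = 6.
TTR = 6 / 8 = 0.750

0.750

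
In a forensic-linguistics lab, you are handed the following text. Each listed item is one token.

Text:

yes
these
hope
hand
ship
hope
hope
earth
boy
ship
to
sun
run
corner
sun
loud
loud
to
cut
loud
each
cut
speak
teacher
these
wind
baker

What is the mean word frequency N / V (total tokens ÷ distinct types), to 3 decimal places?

N = 27 tokens, V = 18 types.
Mean frequency = N / V = 27 / 18 = 1.500

1.500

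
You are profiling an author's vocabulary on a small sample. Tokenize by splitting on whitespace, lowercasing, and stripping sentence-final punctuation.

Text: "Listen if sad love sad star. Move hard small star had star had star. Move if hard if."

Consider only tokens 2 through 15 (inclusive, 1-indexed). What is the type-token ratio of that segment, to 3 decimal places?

0.571

Segment tokens 2–15: if, sad, love, sad, star, move, hard, small, star, had, star, had, star, move
Segment N = 14, segment V = 8.
TTR = 8 / 14 = 0.571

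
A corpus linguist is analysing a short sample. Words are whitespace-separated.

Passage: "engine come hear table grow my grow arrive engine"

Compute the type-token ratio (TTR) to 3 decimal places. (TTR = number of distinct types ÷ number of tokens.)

0.778

N = 9 tokens, V = 7 types.
TTR = V / N = 7 / 9 = 0.778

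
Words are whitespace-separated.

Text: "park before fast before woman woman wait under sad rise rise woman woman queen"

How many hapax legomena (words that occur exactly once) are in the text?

Frequencies: woman:4, before:2, rise:2, park:1, fast:1, wait:1, under:1, sad:1, queen:1
Hapax (freq=1): fast, park, queen, sad, under, wait

6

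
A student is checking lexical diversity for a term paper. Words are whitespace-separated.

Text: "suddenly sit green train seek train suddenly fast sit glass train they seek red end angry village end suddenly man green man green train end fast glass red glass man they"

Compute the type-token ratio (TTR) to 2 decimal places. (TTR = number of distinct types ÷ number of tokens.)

N = 31 tokens, V = 13 types.
TTR = V / N = 13 / 31 = 0.42

0.42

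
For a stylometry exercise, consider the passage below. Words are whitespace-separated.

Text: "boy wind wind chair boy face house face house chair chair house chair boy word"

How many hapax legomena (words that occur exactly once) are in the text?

1

Frequencies: chair:4, boy:3, house:3, wind:2, face:2, word:1
Hapax (freq=1): word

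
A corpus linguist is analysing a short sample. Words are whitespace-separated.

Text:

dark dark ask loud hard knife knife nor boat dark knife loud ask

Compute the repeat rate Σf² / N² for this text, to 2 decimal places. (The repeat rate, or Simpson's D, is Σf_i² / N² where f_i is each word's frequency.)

Frequencies: dark:3, knife:3, ask:2, loud:2, hard:1, nor:1, boat:1
Σf² = 29; N² = 169
Repeat rate = 29 / 169 = 0.17

0.17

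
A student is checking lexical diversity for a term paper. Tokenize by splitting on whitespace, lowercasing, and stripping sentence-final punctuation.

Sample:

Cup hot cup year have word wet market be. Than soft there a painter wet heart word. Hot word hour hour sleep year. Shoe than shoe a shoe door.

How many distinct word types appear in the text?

Distinct types: {a, be, cup, door, have, heart, hot, hour, market, painter, shoe, sleep, soft, than, there, wet, word, year}
V = 18

18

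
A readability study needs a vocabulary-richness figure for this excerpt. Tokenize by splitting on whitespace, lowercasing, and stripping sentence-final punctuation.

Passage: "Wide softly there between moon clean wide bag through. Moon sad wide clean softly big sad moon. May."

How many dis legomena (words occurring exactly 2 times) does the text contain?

3

Frequencies: wide:3, moon:3, softly:2, clean:2, sad:2, there:1, between:1, bag:1, through:1, big:1, may:1
Words with frequency 2: clean, sad, softly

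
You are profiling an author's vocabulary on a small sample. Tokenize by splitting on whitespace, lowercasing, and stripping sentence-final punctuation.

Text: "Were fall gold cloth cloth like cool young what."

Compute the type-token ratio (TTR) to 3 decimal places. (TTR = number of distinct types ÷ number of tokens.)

0.889

N = 9 tokens, V = 8 types.
TTR = V / N = 8 / 9 = 0.889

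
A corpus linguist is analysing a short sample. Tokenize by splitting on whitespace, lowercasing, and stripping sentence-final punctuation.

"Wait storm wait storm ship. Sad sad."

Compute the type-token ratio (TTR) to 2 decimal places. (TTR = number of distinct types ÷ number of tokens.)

0.57

N = 7 tokens, V = 4 types.
TTR = V / N = 4 / 7 = 0.57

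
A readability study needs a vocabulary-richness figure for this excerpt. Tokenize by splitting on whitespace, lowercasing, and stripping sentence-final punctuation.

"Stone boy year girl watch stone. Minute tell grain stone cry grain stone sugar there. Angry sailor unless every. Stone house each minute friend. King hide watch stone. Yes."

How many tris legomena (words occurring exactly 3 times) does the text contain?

0

Frequencies: stone:6, watch:2, minute:2, grain:2, boy:1, year:1, girl:1, tell:1, cry:1, sugar:1, there:1, angry:1, sailor:1, unless:1, every:1, house:1, each:1, friend:1, king:1, hide:1, … (1 more, each freq 1)
Words with frequency 3: (none)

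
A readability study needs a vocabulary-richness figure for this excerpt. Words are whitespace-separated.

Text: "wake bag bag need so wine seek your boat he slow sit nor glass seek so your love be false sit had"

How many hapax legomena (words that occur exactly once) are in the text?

Frequencies: bag:2, so:2, seek:2, your:2, sit:2, wake:1, need:1, wine:1, boat:1, he:1, slow:1, nor:1, glass:1, love:1, be:1, false:1, had:1
Hapax (freq=1): be, boat, false, glass, had, he, love, need, nor, slow, wake, wine

12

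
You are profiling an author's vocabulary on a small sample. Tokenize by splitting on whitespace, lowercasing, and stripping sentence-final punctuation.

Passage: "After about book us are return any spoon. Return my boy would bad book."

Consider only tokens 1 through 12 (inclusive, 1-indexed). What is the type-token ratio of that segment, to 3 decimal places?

Segment tokens 1–12: after, about, book, us, are, return, any, spoon, return, my, boy, would
Segment N = 12, segment V = 11.
TTR = 11 / 12 = 0.917

0.917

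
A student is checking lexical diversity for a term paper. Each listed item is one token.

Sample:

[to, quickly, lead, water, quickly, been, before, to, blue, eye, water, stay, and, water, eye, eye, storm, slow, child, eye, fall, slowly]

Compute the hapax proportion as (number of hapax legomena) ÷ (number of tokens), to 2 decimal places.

Frequencies: eye:4, water:3, to:2, quickly:2, lead:1, been:1, before:1, blue:1, stay:1, and:1, storm:1, slow:1, child:1, fall:1, slowly:1
Hapax count = 11; token count = 22.
Ratio = 11 / 22 = 0.50

0.50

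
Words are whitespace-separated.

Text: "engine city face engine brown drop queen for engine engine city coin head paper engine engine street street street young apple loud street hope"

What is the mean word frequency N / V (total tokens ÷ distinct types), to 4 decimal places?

1.6000

N = 24 tokens, V = 15 types.
Mean frequency = N / V = 24 / 15 = 1.6000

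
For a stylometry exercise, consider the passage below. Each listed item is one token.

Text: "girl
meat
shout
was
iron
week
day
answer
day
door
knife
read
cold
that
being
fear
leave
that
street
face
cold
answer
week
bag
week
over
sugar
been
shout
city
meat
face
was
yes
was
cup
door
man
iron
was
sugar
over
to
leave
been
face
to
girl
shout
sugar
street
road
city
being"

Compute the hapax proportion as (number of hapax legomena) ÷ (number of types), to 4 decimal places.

0.2857

Frequencies: was:4, shout:3, week:3, face:3, sugar:3, girl:2, meat:2, iron:2, day:2, answer:2, door:2, cold:2, that:2, being:2, leave:2, street:2, over:2, been:2, city:2, to:2, … (8 more, each freq 1)
Hapax count = 8; type count = 28.
Ratio = 8 / 28 = 0.2857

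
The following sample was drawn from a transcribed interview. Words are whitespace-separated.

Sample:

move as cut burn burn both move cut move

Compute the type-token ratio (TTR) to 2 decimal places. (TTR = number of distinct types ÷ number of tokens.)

0.56

N = 9 tokens, V = 5 types.
TTR = V / N = 5 / 9 = 0.56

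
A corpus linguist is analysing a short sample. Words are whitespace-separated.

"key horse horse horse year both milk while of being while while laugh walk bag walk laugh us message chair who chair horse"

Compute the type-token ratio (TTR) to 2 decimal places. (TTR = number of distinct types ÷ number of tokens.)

0.65

N = 23 tokens, V = 15 types.
TTR = V / N = 15 / 23 = 0.65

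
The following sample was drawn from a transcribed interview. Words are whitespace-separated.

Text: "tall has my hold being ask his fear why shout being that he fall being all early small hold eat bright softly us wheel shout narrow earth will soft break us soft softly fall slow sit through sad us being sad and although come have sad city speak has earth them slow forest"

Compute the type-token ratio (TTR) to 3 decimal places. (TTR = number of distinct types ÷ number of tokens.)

N = 53 tokens, V = 38 types.
TTR = V / N = 38 / 53 = 0.717

0.717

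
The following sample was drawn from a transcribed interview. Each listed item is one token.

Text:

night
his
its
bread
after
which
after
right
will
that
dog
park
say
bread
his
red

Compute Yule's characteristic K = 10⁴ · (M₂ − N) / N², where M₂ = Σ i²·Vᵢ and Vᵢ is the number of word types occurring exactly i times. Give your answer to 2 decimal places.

Frequencies: his:2, bread:2, after:2, night:1, its:1, which:1, right:1, will:1, that:1, dog:1, park:1, say:1, red:1
N = 16. Frequency spectrum: V_1=10, V_2=3
M₂ = 1²·10 + 2²·3 = 22
K = 10000 × (22 − 16) / 16² = 234.38

234.38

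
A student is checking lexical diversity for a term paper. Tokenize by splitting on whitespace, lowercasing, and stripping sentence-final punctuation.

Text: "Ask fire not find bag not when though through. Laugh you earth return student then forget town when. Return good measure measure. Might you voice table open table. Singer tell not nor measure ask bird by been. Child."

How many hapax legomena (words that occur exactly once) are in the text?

22

Frequencies: not:3, measure:3, ask:2, when:2, you:2, return:2, table:2, fire:1, find:1, bag:1, though:1, through:1, laugh:1, earth:1, student:1, then:1, forget:1, town:1, good:1, might:1, … (9 more, each freq 1)
Hapax (freq=1): bag, been, bird, by, child, earth, find, fire, forget, good, laugh, might, nor, open, singer, student, tell, then, though, through, town, voice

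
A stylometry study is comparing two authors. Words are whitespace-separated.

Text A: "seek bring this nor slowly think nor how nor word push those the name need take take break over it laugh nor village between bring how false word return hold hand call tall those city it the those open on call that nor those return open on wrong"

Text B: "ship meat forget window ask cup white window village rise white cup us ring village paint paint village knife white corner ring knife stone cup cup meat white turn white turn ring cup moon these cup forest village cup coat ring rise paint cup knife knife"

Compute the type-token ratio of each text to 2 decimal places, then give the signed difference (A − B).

TTR(A) = 31/48 = 0.65
TTR(B) = 20/46 = 0.43
Difference = 0.65 − 0.43 = 0.22

0.22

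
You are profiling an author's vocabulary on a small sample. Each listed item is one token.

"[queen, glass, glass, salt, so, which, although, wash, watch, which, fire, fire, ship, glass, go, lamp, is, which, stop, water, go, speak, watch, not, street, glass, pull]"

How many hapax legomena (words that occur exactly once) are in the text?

14

Frequencies: glass:4, which:3, watch:2, fire:2, go:2, queen:1, salt:1, so:1, although:1, wash:1, ship:1, lamp:1, is:1, stop:1, water:1, speak:1, not:1, street:1, pull:1
Hapax (freq=1): although, is, lamp, not, pull, queen, salt, ship, so, speak, stop, street, wash, water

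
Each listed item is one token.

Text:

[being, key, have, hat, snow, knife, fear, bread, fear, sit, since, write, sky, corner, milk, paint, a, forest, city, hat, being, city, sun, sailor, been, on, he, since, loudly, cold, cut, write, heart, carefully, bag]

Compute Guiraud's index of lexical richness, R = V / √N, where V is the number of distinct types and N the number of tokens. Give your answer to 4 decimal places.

N = 35, V = 29.
√N = 5.916080
R = 29 / 5.916080 = 4.9019

4.9019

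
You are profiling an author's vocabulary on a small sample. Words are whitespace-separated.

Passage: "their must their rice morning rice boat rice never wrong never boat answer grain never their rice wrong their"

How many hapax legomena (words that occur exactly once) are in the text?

4

Frequencies: their:4, rice:4, never:3, boat:2, wrong:2, must:1, morning:1, answer:1, grain:1
Hapax (freq=1): answer, grain, morning, must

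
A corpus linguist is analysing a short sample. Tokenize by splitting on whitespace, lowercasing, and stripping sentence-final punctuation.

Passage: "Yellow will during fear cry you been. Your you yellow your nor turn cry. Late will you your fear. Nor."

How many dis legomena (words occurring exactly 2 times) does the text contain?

Frequencies: you:3, your:3, yellow:2, will:2, fear:2, cry:2, nor:2, during:1, been:1, turn:1, late:1
Words with frequency 2: cry, fear, nor, will, yellow

5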